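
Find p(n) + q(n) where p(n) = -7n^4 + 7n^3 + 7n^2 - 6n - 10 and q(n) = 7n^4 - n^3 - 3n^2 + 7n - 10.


Align terms by degree and add:
  -7n^4 + 7n^3 + 7n^2 - 6n - 10
+ 7n^4 - n^3 - 3n^2 + 7n - 10
= 6n^3 + 4n^2 + n - 20


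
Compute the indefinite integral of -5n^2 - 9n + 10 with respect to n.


Reverse power rule on each term:
  ∫ -5n^2 dn = -(5/3)n^3
  ∫ -9n dn = -(9/2)n^2
  ∫ 10 dn = 10n
F(n) = -(5/3)n^3 - (9/2)n^2 + 10n + C


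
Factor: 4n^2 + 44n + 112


Roots satisfy r1 + r2 = -b/a = -11 and r1*r2 = c/a = 28.
So r1 = -4, r2 = -7.
4n^2 + 44n + 112 = 4(n - r1)(n - r2) = 4(n + 4)(n + 7)


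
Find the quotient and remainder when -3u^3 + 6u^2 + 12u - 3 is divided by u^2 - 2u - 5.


(-3u^3 + 6u^2 + 12u - 3) / (u^2 - 2u - 5)
Step 1: -3u * (u^2 - 2u - 5) = -3u^3 + 6u^2 + 15u; subtract.
Step 2: 0 * (u^2 - 2u - 5) = 0; subtract.
Quotient: -3u, Remainder: -3u - 3


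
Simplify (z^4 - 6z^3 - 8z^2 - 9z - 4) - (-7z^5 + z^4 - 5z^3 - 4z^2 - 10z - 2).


Distribute the minus sign:
  (z^4 - 6z^3 - 8z^2 - 9z - 4)
- (-7z^5 + z^4 - 5z^3 - 4z^2 - 10z - 2)
Negate second polynomial: 7z^5 - z^4 + 5z^3 + 4z^2 + 10z + 2
Add: 7z^5 - z^3 - 4z^2 + z - 2


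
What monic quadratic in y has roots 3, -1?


p(y) = (y - 3)(y + 1)
Expand: y^2 - 2y - 3


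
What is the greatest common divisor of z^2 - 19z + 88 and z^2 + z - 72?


Factor each:
  z^2 - 19z + 88 = (z - 8)(z - 11)
  z^2 + z - 72 = (z - 8)(z + 9)
Common monic factor: z - 8


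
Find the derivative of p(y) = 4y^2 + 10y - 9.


Apply the power rule term by term:
  d/dy(4y^2) = 8y
  d/dy(10y) = 10
  d/dy(-9) = 0
p'(y) = 8y + 10


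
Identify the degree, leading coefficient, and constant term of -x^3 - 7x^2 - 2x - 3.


Highest power of x is 3, with coefficient -1. Constant term is -3.
Degree = 3, leading coefficient = -1, constant term = -3


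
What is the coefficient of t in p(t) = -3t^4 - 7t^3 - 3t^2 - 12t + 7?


Read off the coefficient of t: -12


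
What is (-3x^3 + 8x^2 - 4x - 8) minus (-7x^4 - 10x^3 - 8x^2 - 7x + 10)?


Distribute the minus sign:
  (-3x^3 + 8x^2 - 4x - 8)
- (-7x^4 - 10x^3 - 8x^2 - 7x + 10)
Negate second polynomial: 7x^4 + 10x^3 + 8x^2 + 7x - 10
Add: 7x^4 + 7x^3 + 16x^2 + 3x - 18


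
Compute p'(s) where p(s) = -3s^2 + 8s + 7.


Apply the power rule term by term:
  d/ds(-3s^2) = -6s
  d/ds(8s) = 8
  d/ds(7) = 0
p'(s) = -6s + 8


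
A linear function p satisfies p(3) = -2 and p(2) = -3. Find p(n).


p(n) = mn + b. Using p(3)=-2, p(2)=-3:
m = (-2 + 3)/(3 - 2) = 1/1 = 1
b = -2 - m*(3) = -2 - 3 = -5
p(n) = n - 5


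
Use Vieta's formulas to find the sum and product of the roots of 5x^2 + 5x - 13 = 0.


For ax^2+bx+c=0: sum = -b/a, product = c/a.
a=5, b=5, c=-13
Sum = -(5)/5 = -1
Product = (-13)/5 = -13/5


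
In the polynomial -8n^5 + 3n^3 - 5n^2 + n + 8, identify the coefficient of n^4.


Read off the coefficient of n^4: 0


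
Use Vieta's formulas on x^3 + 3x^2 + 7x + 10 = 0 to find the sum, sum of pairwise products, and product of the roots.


Monic cubic x^3+bx^2+cx+d=0: sum=-b, pairwise sum=c, product=-d.
b=3, c=7, d=10
r1+r2+r3 = -3
r1r2+r1r3+r2r3 = 7
r1r2r3 = -10


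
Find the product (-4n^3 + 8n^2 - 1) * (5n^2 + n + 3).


Distribute each term of the first polynomial:
  (-4n^3)(5n^2 + n + 3) = -20n^5 - 4n^4 - 12n^3
  (8n^2)(5n^2 + n + 3) = 40n^4 + 8n^3 + 24n^2
  (-1)(5n^2 + n + 3) = -5n^2 - n - 3
Sum: -20n^5 + 36n^4 - 4n^3 + 19n^2 - n - 3


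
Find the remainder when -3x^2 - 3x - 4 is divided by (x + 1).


By the Remainder Theorem, the remainder equals p(-1):
  -3*(-1)^2 = -3
  -3*(-1)^1 = 3
  constant: -4
Sum: -3 + 3 - 4 = -4


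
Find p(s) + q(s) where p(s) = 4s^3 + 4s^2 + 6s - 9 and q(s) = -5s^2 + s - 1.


Align terms by degree and add:
  4s^3 + 4s^2 + 6s - 9
  -5s^2 + s - 1
= 4s^3 - s^2 + 7s - 10


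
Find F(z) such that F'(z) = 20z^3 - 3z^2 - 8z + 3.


Reverse power rule on each term:
  ∫ 20z^3 dz = 5z^4
  ∫ -3z^2 dz = -z^3
  ∫ -8z dz = -4z^2
  ∫ 3 dz = 3z
F(z) = 5z^4 - z^3 - 4z^2 + 3z + C


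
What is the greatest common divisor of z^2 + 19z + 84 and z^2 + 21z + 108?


Factor each:
  z^2 + 19z + 84 = (z + 12)(z + 7)
  z^2 + 21z + 108 = (z + 12)(z + 9)
Common monic factor: z + 12


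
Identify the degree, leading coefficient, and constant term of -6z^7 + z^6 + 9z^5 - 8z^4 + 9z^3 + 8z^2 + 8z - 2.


Highest power of z is 7, with coefficient -6. Constant term is -2.
Degree = 7, leading coefficient = -6, constant term = -2


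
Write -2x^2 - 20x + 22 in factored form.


Roots satisfy r1 + r2 = -b/a = -10 and r1*r2 = c/a = -11.
So r1 = 1, r2 = -11.
-2x^2 - 20x + 22 = -2(x - r1)(x - r2) = -2(x - 1)(x + 11)


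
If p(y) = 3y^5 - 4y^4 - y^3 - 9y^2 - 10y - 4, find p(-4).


Using direct substitution:
  3 * (-4)^5 = -3072
  -4 * (-4)^4 = -1024
  -1 * (-4)^3 = 64
  -9 * (-4)^2 = -144
  -10 * (-4)^1 = 40
  constant: -4
Sum = -3072 - 1024 + 64 - 144 + 40 - 4 = -4140


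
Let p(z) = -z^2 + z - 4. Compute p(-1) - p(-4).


p(-1) = -6
p(-4) = -24
p(-1) - p(-4) = -6 + 24 = 18


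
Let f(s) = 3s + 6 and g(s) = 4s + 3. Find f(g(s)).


Substitute g(s) into f:
f(g(s)) = 3*(4s + 3) + 6
Expand and combine: 12s + 15


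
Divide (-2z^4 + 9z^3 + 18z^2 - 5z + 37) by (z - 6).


(-2z^4 + 9z^3 + 18z^2 - 5z + 37) / (z - 6)
Step 1: -2z^3 * (z - 6) = -2z^4 + 12z^3; subtract.
Step 2: -3z^2 * (z - 6) = -3z^3 + 18z^2; subtract.
Step 3: 0 * (z - 6) = 0; subtract.
Step 4: -5 * (z - 6) = -5z + 30; subtract.
Quotient: -2z^3 - 3z^2 - 5, Remainder: 7


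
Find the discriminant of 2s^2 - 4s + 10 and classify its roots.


D = b^2 - 4ac = (-4)^2 - 4(2)(10) = 16 - 80 = -64
Since D < 0: two complex conjugate roots (no real roots)


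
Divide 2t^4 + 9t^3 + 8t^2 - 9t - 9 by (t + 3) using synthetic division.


Synthetic division with c = -3. Coefficients: 2, 9, 8, -9, -9
Bring down 2.
  2 * -3 = -6; -6 + 9 = 3
  3 * -3 = -9; -9 + 8 = -1
  -1 * -3 = 3; 3 - 9 = -6
  -6 * -3 = 18; 18 - 9 = 9
Quotient: 2t^3 + 3t^2 - t - 6, Remainder: 9


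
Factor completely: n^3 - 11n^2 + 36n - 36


Try integer roots (divisors of -36). n=6: p(6)=0.
Divide out (n - 6): quotient is n^2 - 5n + 6.
Factor the quadratic: (n - 3)(n - 2)
Result: (n - 6)(n - 3)(n - 2)


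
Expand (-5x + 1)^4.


Expand (-5x + 1)^4 by repeated multiplication:
  (-5x + 1)^2 = 25x^2 - 10x + 1
  (-5x + 1)^3 = -125x^3 + 75x^2 - 15x + 1
= 625x^4 - 500x^3 + 150x^2 - 20x + 1


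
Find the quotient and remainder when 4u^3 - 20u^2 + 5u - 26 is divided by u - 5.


(4u^3 - 20u^2 + 5u - 26) / (u - 5)
Step 1: 4u^2 * (u - 5) = 4u^3 - 20u^2; subtract.
Step 2: 0 * (u - 5) = 0; subtract.
Step 3: 5 * (u - 5) = 5u - 25; subtract.
Quotient: 4u^2 + 5, Remainder: -1


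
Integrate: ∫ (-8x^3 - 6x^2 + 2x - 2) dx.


Reverse power rule on each term:
  ∫ -8x^3 dx = -2x^4
  ∫ -6x^2 dx = -2x^3
  ∫ 2x dx = x^2
  ∫ -2 dx = -2x
F(x) = -2x^4 - 2x^3 + x^2 - 2x + C


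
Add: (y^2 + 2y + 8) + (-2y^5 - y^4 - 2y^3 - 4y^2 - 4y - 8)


Align terms by degree and add:
  y^2 + 2y + 8
  -2y^5 - y^4 - 2y^3 - 4y^2 - 4y - 8
= -2y^5 - y^4 - 2y^3 - 3y^2 - 2y


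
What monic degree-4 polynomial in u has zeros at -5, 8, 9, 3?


p(u) = (u + 5)(u - 8)(u - 9)(u - 3)
Expand: u^4 - 15u^3 + 23u^2 + 399u - 1080


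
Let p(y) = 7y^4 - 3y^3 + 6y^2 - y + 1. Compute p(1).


Using direct substitution:
  7 * (1)^4 = 7
  -3 * (1)^3 = -3
  6 * (1)^2 = 6
  -1 * (1)^1 = -1
  constant: 1
Sum = 7 - 3 + 6 - 1 + 1 = 10


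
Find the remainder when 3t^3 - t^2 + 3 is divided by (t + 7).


By the Remainder Theorem, the remainder equals p(-7):
  3*(-7)^3 = -1029
  -1*(-7)^2 = -49
  0*(-7)^1 = 0
  constant: 3
Sum: -1029 - 49 + 0 + 3 = -1075


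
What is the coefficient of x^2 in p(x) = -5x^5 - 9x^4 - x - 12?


Read off the coefficient of x^2: 0


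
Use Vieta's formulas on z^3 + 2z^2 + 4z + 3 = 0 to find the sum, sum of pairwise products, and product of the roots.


Monic cubic z^3+bz^2+cz+d=0: sum=-b, pairwise sum=c, product=-d.
b=2, c=4, d=3
r1+r2+r3 = -2
r1r2+r1r3+r2r3 = 4
r1r2r3 = -3


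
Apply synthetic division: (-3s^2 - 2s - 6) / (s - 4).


Synthetic division with c = 4. Coefficients: -3, -2, -6
Bring down -3.
  -3 * 4 = -12; -12 - 2 = -14
  -14 * 4 = -56; -56 - 6 = -62
Quotient: -3s - 14, Remainder: -62


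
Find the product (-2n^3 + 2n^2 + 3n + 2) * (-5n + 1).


Distribute each term of the first polynomial:
  (-2n^3)(-5n + 1) = 10n^4 - 2n^3
  (2n^2)(-5n + 1) = -10n^3 + 2n^2
  (3n)(-5n + 1) = -15n^2 + 3n
  (2)(-5n + 1) = -10n + 2
Sum: 10n^4 - 12n^3 - 13n^2 - 7n + 2


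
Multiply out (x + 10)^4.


Expand (x + 10)^4 by repeated multiplication:
  (x + 10)^2 = x^2 + 20x + 100
  (x + 10)^3 = x^3 + 30x^2 + 300x + 1000
= x^4 + 40x^3 + 600x^2 + 4000x + 10000


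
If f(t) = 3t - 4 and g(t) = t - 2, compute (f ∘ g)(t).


Substitute g(t) into f:
f(g(t)) = 3*(t - 2) + (-4)
Expand and combine: 3t - 10


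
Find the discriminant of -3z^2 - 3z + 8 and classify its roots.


D = b^2 - 4ac = (-3)^2 - 4(-3)(8) = 9 + 96 = 105
Since D > 0: two distinct irrational roots


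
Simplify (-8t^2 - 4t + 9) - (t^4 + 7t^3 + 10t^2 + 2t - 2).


Distribute the minus sign:
  (-8t^2 - 4t + 9)
- (t^4 + 7t^3 + 10t^2 + 2t - 2)
Negate second polynomial: -t^4 - 7t^3 - 10t^2 - 2t + 2
Add: -t^4 - 7t^3 - 18t^2 - 6t + 11


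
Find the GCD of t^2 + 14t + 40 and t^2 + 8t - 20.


Factor each:
  t^2 + 14t + 40 = (t + 10)(t + 4)
  t^2 + 8t - 20 = (t + 10)(t - 2)
Common monic factor: t + 10


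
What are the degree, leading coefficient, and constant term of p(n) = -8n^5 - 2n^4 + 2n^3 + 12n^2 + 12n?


Highest power of n is 5, with coefficient -8. Constant term is 0.
Degree = 5, leading coefficient = -8, constant term = 0


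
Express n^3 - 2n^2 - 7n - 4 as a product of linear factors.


Try integer roots (divisors of -4). n=-1: p(-1)=0.
Divide out (n + 1): quotient is n^2 - 3n - 4.
Factor the quadratic: (n - 4)(n + 1)
Result: (n + 1)(n - 4)(n + 1)


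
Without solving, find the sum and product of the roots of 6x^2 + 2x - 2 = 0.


For ax^2+bx+c=0: sum = -b/a, product = c/a.
a=6, b=2, c=-2
Sum = -(2)/6 = -1/3
Product = (-2)/6 = -1/3


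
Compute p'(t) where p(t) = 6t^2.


Apply the power rule term by term:
  d/dt(6t^2) = 12t
p'(t) = 12t


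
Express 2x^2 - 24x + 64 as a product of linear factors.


Roots satisfy r1 + r2 = -b/a = 12 and r1*r2 = c/a = 32.
So r1 = 4, r2 = 8.
2x^2 - 24x + 64 = 2(x - r1)(x - r2) = 2(x - 4)(x - 8)


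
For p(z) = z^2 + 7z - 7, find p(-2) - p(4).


p(-2) = -17
p(4) = 37
p(-2) - p(4) = -17 - 37 = -54


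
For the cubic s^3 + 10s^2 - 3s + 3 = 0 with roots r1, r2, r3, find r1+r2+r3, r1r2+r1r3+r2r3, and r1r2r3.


Monic cubic s^3+bs^2+cs+d=0: sum=-b, pairwise sum=c, product=-d.
b=10, c=-3, d=3
r1+r2+r3 = -10
r1r2+r1r3+r2r3 = -3
r1r2r3 = -3


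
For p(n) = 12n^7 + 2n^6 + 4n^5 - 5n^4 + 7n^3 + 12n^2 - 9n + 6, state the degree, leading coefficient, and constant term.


Highest power of n is 7, with coefficient 12. Constant term is 6.
Degree = 7, leading coefficient = 12, constant term = 6


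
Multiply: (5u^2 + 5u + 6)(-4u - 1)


Distribute each term of the first polynomial:
  (5u^2)(-4u - 1) = -20u^3 - 5u^2
  (5u)(-4u - 1) = -20u^2 - 5u
  (6)(-4u - 1) = -24u - 6
Sum: -20u^3 - 25u^2 - 29u - 6


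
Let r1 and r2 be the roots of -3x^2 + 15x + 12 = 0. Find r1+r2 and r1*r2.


For ax^2+bx+c=0: sum = -b/a, product = c/a.
a=-3, b=15, c=12
Sum = -(15)/-3 = 5
Product = (12)/-3 = -4


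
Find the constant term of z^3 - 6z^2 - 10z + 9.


Read off the constant term: 9


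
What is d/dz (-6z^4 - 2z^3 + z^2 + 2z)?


Apply the power rule term by term:
  d/dz(-6z^4) = -24z^3
  d/dz(-2z^3) = -6z^2
  d/dz(z^2) = 2z
  d/dz(2z) = 2
p'(z) = -24z^3 - 6z^2 + 2z + 2


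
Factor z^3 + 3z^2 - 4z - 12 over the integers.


Try integer roots (divisors of -12). z=-2: p(-2)=0.
Divide out (z + 2): quotient is z^2 + z - 6.
Factor the quadratic: (z - 2)(z + 3)
Result: (z + 2)(z - 2)(z + 3)


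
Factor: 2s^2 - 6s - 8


Roots satisfy r1 + r2 = -b/a = 3 and r1*r2 = c/a = -4.
So r1 = -1, r2 = 4.
2s^2 - 6s - 8 = 2(s - r1)(s - r2) = 2(s + 1)(s - 4)


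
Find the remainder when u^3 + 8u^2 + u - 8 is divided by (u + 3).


By the Remainder Theorem, the remainder equals p(-3):
  1*(-3)^3 = -27
  8*(-3)^2 = 72
  1*(-3)^1 = -3
  constant: -8
Sum: -27 + 72 - 3 - 8 = 34


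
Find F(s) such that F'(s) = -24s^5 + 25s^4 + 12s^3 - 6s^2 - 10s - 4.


Reverse power rule on each term:
  ∫ -24s^5 ds = -4s^6
  ∫ 25s^4 ds = 5s^5
  ∫ 12s^3 ds = 3s^4
  ∫ -6s^2 ds = -2s^3
  ∫ -10s ds = -5s^2
  ∫ -4 ds = -4s
F(s) = -4s^6 + 5s^5 + 3s^4 - 2s^3 - 5s^2 - 4s + C


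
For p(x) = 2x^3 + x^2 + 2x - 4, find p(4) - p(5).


p(4) = 148
p(5) = 281
p(4) - p(5) = 148 - 281 = -133


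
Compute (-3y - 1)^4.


Expand (-3y - 1)^4 by repeated multiplication:
  (-3y - 1)^2 = 9y^2 + 6y + 1
  (-3y - 1)^3 = -27y^3 - 27y^2 - 9y - 1
= 81y^4 + 108y^3 + 54y^2 + 12y + 1


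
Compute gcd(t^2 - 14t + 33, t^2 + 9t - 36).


Factor each:
  t^2 - 14t + 33 = (t - 3)(t - 11)
  t^2 + 9t - 36 = (t - 3)(t + 12)
Common monic factor: t - 3


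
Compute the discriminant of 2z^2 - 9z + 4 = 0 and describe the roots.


D = b^2 - 4ac = (-9)^2 - 4(2)(4) = 81 - 32 = 49
Since D > 0: two distinct rational roots


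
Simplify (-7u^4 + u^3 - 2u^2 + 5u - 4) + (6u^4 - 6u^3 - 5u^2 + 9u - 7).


Align terms by degree and add:
  -7u^4 + u^3 - 2u^2 + 5u - 4
+ 6u^4 - 6u^3 - 5u^2 + 9u - 7
= -u^4 - 5u^3 - 7u^2 + 14u - 11


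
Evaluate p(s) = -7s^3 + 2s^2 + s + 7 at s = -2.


Using direct substitution:
  -7 * (-2)^3 = 56
  2 * (-2)^2 = 8
  1 * (-2)^1 = -2
  constant: 7
Sum = 56 + 8 - 2 + 7 = 69


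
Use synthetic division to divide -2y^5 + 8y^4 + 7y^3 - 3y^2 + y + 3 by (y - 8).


Synthetic division with c = 8. Coefficients: -2, 8, 7, -3, 1, 3
Bring down -2.
  -2 * 8 = -16; -16 + 8 = -8
  -8 * 8 = -64; -64 + 7 = -57
  -57 * 8 = -456; -456 - 3 = -459
  -459 * 8 = -3672; -3672 + 1 = -3671
  -3671 * 8 = -29368; -29368 + 3 = -29365
Quotient: -2y^4 - 8y^3 - 57y^2 - 459y - 3671, Remainder: -29365


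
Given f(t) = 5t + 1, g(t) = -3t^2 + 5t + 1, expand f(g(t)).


Substitute g(t) into f:
f(g(t)) = 5*(-3t^2 + 5t + 1) + 1
Expand and combine: -15t^2 + 25t + 6


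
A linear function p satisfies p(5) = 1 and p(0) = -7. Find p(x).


p(x) = mx + b. Using p(5)=1, p(0)=-7:
m = (1 + 7)/(5) = 8/5 = 8/5
b = 1 - m*(5) = 1 - 8 = -7
p(x) = (8/5)x - 7


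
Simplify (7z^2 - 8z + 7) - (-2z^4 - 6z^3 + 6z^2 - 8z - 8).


Distribute the minus sign:
  (7z^2 - 8z + 7)
- (-2z^4 - 6z^3 + 6z^2 - 8z - 8)
Negate second polynomial: 2z^4 + 6z^3 - 6z^2 + 8z + 8
Add: 2z^4 + 6z^3 + z^2 + 15


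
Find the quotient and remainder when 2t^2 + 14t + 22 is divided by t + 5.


(2t^2 + 14t + 22) / (t + 5)
Step 1: 2t * (t + 5) = 2t^2 + 10t; subtract.
Step 2: 4 * (t + 5) = 4t + 20; subtract.
Quotient: 2t + 4, Remainder: 2


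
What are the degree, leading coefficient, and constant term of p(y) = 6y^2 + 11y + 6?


Highest power of y is 2, with coefficient 6. Constant term is 6.
Degree = 2, leading coefficient = 6, constant term = 6


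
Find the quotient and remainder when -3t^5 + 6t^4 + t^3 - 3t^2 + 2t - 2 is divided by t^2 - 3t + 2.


(-3t^5 + 6t^4 + t^3 - 3t^2 + 2t - 2) / (t^2 - 3t + 2)
Step 1: -3t^3 * (t^2 - 3t + 2) = -3t^5 + 9t^4 - 6t^3; subtract.
Step 2: -3t^2 * (t^2 - 3t + 2) = -3t^4 + 9t^3 - 6t^2; subtract.
Step 3: -2t * (t^2 - 3t + 2) = -2t^3 + 6t^2 - 4t; subtract.
Step 4: -3 * (t^2 - 3t + 2) = -3t^2 + 9t - 6; subtract.
Quotient: -3t^3 - 3t^2 - 2t - 3, Remainder: -3t + 4


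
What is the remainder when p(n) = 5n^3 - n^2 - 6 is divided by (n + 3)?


By the Remainder Theorem, the remainder equals p(-3):
  5*(-3)^3 = -135
  -1*(-3)^2 = -9
  0*(-3)^1 = 0
  constant: -6
Sum: -135 - 9 + 0 - 6 = -150


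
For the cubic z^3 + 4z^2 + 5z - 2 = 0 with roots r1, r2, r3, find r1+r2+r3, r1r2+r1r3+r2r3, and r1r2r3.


Monic cubic z^3+bz^2+cz+d=0: sum=-b, pairwise sum=c, product=-d.
b=4, c=5, d=-2
r1+r2+r3 = -4
r1r2+r1r3+r2r3 = 5
r1r2r3 = 2


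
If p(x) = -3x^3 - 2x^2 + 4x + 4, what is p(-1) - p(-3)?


p(-1) = 1
p(-3) = 55
p(-1) - p(-3) = 1 - 55 = -54


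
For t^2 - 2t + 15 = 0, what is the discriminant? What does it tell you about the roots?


D = b^2 - 4ac = (-2)^2 - 4(1)(15) = 4 - 60 = -56
Since D < 0: two complex conjugate roots (no real roots)


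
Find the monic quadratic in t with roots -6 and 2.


p(t) = (t + 6)(t - 2)
Expand: t^2 + 4t - 12


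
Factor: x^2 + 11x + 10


Roots satisfy r1 + r2 = -b/a = -11 and r1*r2 = c/a = 10.
So r1 = -1, r2 = -10.
x^2 + 11x + 10 = (x - r1)(x - r2) = (x + 1)(x + 10)


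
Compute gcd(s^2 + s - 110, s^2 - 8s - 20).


Factor each:
  s^2 + s - 110 = (s - 10)(s + 11)
  s^2 - 8s - 20 = (s - 10)(s + 2)
Common monic factor: s - 10


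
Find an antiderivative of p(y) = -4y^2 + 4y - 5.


Reverse power rule on each term:
  ∫ -4y^2 dy = -(4/3)y^3
  ∫ 4y dy = 2y^2
  ∫ -5 dy = -5y
F(y) = -(4/3)y^3 + 2y^2 - 5y + C


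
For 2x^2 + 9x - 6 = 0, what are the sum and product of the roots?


For ax^2+bx+c=0: sum = -b/a, product = c/a.
a=2, b=9, c=-6
Sum = -(9)/2 = -9/2
Product = (-6)/2 = -3


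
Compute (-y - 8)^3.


Expand (-y - 8)^3 by repeated multiplication:
  (-y - 8)^2 = y^2 + 16y + 64
= -y^3 - 24y^2 - 192y - 512


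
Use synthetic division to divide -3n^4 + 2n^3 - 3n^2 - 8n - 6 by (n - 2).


Synthetic division with c = 2. Coefficients: -3, 2, -3, -8, -6
Bring down -3.
  -3 * 2 = -6; -6 + 2 = -4
  -4 * 2 = -8; -8 - 3 = -11
  -11 * 2 = -22; -22 - 8 = -30
  -30 * 2 = -60; -60 - 6 = -66
Quotient: -3n^3 - 4n^2 - 11n - 30, Remainder: -66


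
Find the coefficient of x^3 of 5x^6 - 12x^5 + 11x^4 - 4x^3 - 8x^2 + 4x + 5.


Read off the coefficient of x^3: -4


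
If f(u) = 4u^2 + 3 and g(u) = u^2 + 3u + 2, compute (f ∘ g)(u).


Substitute g(u) into f:
f(g(u)) = 4*(u^2 + 3u + 2)^2 + 3
(u^2 + 3u + 2)^2 = u^4 + 6u^3 + 13u^2 + 12u + 4
Expand and combine: 4u^4 + 24u^3 + 52u^2 + 48u + 19


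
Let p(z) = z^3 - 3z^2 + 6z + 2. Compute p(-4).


Using direct substitution:
  1 * (-4)^3 = -64
  -3 * (-4)^2 = -48
  6 * (-4)^1 = -24
  constant: 2
Sum = -64 - 48 - 24 + 2 = -134


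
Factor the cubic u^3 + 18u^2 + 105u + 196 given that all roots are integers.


Try integer roots (divisors of 196). u=-7: p(-7)=0.
Divide out (u + 7): quotient is u^2 + 11u + 28.
Factor the quadratic: (u + 4)(u + 7)
Result: (u + 7)(u + 4)(u + 7)


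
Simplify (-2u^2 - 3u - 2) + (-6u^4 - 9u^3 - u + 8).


Align terms by degree and add:
  -2u^2 - 3u - 2
  -6u^4 - 9u^3 - u + 8
= -6u^4 - 9u^3 - 2u^2 - 4u + 6


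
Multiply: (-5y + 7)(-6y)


Distribute each term of the first polynomial:
  (-5y)(-6y) = 30y^2
  (7)(-6y) = -42y
Sum: 30y^2 - 42y


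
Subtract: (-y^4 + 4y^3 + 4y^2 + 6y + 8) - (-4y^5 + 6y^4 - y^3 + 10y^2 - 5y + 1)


Distribute the minus sign:
  (-y^4 + 4y^3 + 4y^2 + 6y + 8)
- (-4y^5 + 6y^4 - y^3 + 10y^2 - 5y + 1)
Negate second polynomial: 4y^5 - 6y^4 + y^3 - 10y^2 + 5y - 1
Add: 4y^5 - 7y^4 + 5y^3 - 6y^2 + 11y + 7


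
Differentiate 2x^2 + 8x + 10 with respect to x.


Apply the power rule term by term:
  d/dx(2x^2) = 4x
  d/dx(8x) = 8
  d/dx(10) = 0
p'(x) = 4x + 8


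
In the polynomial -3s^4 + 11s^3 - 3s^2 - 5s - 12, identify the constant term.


Read off the constant term: -12


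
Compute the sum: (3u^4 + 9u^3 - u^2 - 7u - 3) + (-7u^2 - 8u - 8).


Align terms by degree and add:
  3u^4 + 9u^3 - u^2 - 7u - 3
  -7u^2 - 8u - 8
= 3u^4 + 9u^3 - 8u^2 - 15u - 11


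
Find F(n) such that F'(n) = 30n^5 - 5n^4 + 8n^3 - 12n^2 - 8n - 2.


Reverse power rule on each term:
  ∫ 30n^5 dn = 5n^6
  ∫ -5n^4 dn = -n^5
  ∫ 8n^3 dn = 2n^4
  ∫ -12n^2 dn = -4n^3
  ∫ -8n dn = -4n^2
  ∫ -2 dn = -2n
F(n) = 5n^6 - n^5 + 2n^4 - 4n^3 - 4n^2 - 2n + C


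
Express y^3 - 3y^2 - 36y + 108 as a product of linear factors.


Try integer roots (divisors of 108). y=-6: p(-6)=0.
Divide out (y + 6): quotient is y^2 - 9y + 18.
Factor the quadratic: (y - 6)(y - 3)
Result: (y + 6)(y - 6)(y - 3)


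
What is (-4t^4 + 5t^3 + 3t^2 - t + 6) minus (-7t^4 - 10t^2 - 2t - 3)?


Distribute the minus sign:
  (-4t^4 + 5t^3 + 3t^2 - t + 6)
- (-7t^4 - 10t^2 - 2t - 3)
Negate second polynomial: 7t^4 + 10t^2 + 2t + 3
Add: 3t^4 + 5t^3 + 13t^2 + t + 9


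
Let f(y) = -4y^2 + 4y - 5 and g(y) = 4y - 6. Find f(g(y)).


Substitute g(y) into f:
f(g(y)) = -4*(4y - 6)^2 + 4*(4y - 6) + (-5)
(4y - 6)^2 = 16y^2 - 48y + 36
Expand and combine: -64y^2 + 208y - 173


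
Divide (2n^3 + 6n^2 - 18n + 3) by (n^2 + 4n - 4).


(2n^3 + 6n^2 - 18n + 3) / (n^2 + 4n - 4)
Step 1: 2n * (n^2 + 4n - 4) = 2n^3 + 8n^2 - 8n; subtract.
Step 2: -2 * (n^2 + 4n - 4) = -2n^2 - 8n + 8; subtract.
Quotient: 2n - 2, Remainder: -2n - 5


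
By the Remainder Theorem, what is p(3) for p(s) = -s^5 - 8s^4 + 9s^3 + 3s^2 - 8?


By the Remainder Theorem, the remainder equals p(3):
  -1*(3)^5 = -243
  -8*(3)^4 = -648
  9*(3)^3 = 243
  3*(3)^2 = 27
  0*(3)^1 = 0
  constant: -8
Sum: -243 - 648 + 243 + 27 + 0 - 8 = -629


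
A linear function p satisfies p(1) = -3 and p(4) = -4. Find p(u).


p(u) = mu + b. Using p(1)=-3, p(4)=-4:
m = (-3 + 4)/(1 - 4) = 1/-3 = -1/3
b = -3 - m*(1) = -3 + 1/3 = -8/3
p(u) = -(1/3)u - (8/3)


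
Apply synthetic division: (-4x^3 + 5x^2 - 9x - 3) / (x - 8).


Synthetic division with c = 8. Coefficients: -4, 5, -9, -3
Bring down -4.
  -4 * 8 = -32; -32 + 5 = -27
  -27 * 8 = -216; -216 - 9 = -225
  -225 * 8 = -1800; -1800 - 3 = -1803
Quotient: -4x^2 - 27x - 225, Remainder: -1803


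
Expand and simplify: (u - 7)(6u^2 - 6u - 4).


Distribute each term of the first polynomial:
  (u)(6u^2 - 6u - 4) = 6u^3 - 6u^2 - 4u
  (-7)(6u^2 - 6u - 4) = -42u^2 + 42u + 28
Sum: 6u^3 - 48u^2 + 38u + 28


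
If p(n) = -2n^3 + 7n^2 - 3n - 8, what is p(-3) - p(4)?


p(-3) = 118
p(4) = -36
p(-3) - p(4) = 118 + 36 = 154


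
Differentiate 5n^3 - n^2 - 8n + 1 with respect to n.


Apply the power rule term by term:
  d/dn(5n^3) = 15n^2
  d/dn(-n^2) = -2n
  d/dn(-8n) = -8
  d/dn(1) = 0
p'(n) = 15n^2 - 2n - 8


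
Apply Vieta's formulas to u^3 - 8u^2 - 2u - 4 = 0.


Monic cubic u^3+bu^2+cu+d=0: sum=-b, pairwise sum=c, product=-d.
b=-8, c=-2, d=-4
r1+r2+r3 = 8
r1r2+r1r3+r2r3 = -2
r1r2r3 = 4


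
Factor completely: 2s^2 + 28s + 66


Roots satisfy r1 + r2 = -b/a = -14 and r1*r2 = c/a = 33.
So r1 = -3, r2 = -11.
2s^2 + 28s + 66 = 2(s - r1)(s - r2) = 2(s + 3)(s + 11)


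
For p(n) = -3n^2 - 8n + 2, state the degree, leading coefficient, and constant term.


Highest power of n is 2, with coefficient -3. Constant term is 2.
Degree = 2, leading coefficient = -3, constant term = 2


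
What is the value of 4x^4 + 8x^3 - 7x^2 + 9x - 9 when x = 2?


Using direct substitution:
  4 * (2)^4 = 64
  8 * (2)^3 = 64
  -7 * (2)^2 = -28
  9 * (2)^1 = 18
  constant: -9
Sum = 64 + 64 - 28 + 18 - 9 = 109


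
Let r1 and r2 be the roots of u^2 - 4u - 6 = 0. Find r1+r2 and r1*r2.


For au^2+bu+c=0: sum = -b/a, product = c/a.
a=1, b=-4, c=-6
Sum = -(-4)/1 = 4
Product = (-6)/1 = -6


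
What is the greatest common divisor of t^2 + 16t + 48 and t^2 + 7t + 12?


Factor each:
  t^2 + 16t + 48 = (t + 4)(t + 12)
  t^2 + 7t + 12 = (t + 4)(t + 3)
Common monic factor: t + 4


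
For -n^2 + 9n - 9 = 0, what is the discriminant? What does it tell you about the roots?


D = b^2 - 4ac = (9)^2 - 4(-1)(-9) = 81 - 36 = 45
Since D > 0: two distinct irrational roots


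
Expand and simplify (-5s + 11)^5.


Expand (-5s + 11)^5 by repeated multiplication:
  (-5s + 11)^2 = 25s^2 - 110s + 121
  (-5s + 11)^3 = -125s^3 + 825s^2 - 1815s + 1331
  (-5s + 11)^4 = 625s^4 - 5500s^3 + 18150s^2 - 26620s + 14641
= -3125s^5 + 34375s^4 - 151250s^3 + 332750s^2 - 366025s + 161051


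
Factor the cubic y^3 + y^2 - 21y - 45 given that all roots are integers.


Try integer roots (divisors of -45). y=-3: p(-3)=0.
Divide out (y + 3): quotient is y^2 - 2y - 15.
Factor the quadratic: (y + 3)(y - 5)
Result: (y + 3)(y + 3)(y - 5)


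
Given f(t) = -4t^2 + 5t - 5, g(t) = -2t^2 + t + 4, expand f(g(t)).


Substitute g(t) into f:
f(g(t)) = -4*(-2t^2 + t + 4)^2 + 5*(-2t^2 + t + 4) + (-5)
(-2t^2 + t + 4)^2 = 4t^4 - 4t^3 - 15t^2 + 8t + 16
Expand and combine: -16t^4 + 16t^3 + 50t^2 - 27t - 49


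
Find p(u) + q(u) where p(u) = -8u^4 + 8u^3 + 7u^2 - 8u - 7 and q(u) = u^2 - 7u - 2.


Align terms by degree and add:
  -8u^4 + 8u^3 + 7u^2 - 8u - 7
+ u^2 - 7u - 2
= -8u^4 + 8u^3 + 8u^2 - 15u - 9


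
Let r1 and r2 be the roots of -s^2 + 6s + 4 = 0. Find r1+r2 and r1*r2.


For as^2+bs+c=0: sum = -b/a, product = c/a.
a=-1, b=6, c=4
Sum = -(6)/-1 = 6
Product = (4)/-1 = -4


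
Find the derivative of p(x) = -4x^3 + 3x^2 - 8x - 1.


Apply the power rule term by term:
  d/dx(-4x^3) = -12x^2
  d/dx(3x^2) = 6x
  d/dx(-8x) = -8
  d/dx(-1) = 0
p'(x) = -12x^2 + 6x - 8


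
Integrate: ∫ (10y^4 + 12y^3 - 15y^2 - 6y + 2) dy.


Reverse power rule on each term:
  ∫ 10y^4 dy = 2y^5
  ∫ 12y^3 dy = 3y^4
  ∫ -15y^2 dy = -5y^3
  ∫ -6y dy = -3y^2
  ∫ 2 dy = 2y
F(y) = 2y^5 + 3y^4 - 5y^3 - 3y^2 + 2y + C


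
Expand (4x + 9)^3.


Expand (4x + 9)^3 by repeated multiplication:
  (4x + 9)^2 = 16x^2 + 72x + 81
= 64x^3 + 432x^2 + 972x + 729


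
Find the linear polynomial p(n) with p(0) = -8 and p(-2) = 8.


p(n) = mn + b. Using p(0)=-8, p(-2)=8:
m = (-8 - 8)/(0 + 2) = -16/2 = -8
b = -8 - m*(0) = -8 = -8
p(n) = -8n - 8


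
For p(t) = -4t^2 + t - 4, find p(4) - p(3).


p(4) = -64
p(3) = -37
p(4) - p(3) = -64 + 37 = -27


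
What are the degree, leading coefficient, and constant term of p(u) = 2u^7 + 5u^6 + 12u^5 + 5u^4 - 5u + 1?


Highest power of u is 7, with coefficient 2. Constant term is 1.
Degree = 7, leading coefficient = 2, constant term = 1


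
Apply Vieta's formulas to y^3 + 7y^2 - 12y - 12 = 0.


Monic cubic y^3+by^2+cy+d=0: sum=-b, pairwise sum=c, product=-d.
b=7, c=-12, d=-12
r1+r2+r3 = -7
r1r2+r1r3+r2r3 = -12
r1r2r3 = 12


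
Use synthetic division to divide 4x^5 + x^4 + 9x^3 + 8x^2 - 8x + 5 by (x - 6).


Synthetic division with c = 6. Coefficients: 4, 1, 9, 8, -8, 5
Bring down 4.
  4 * 6 = 24; 24 + 1 = 25
  25 * 6 = 150; 150 + 9 = 159
  159 * 6 = 954; 954 + 8 = 962
  962 * 6 = 5772; 5772 - 8 = 5764
  5764 * 6 = 34584; 34584 + 5 = 34589
Quotient: 4x^4 + 25x^3 + 159x^2 + 962x + 5764, Remainder: 34589


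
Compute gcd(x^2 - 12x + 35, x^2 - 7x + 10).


Factor each:
  x^2 - 12x + 35 = (x - 5)(x - 7)
  x^2 - 7x + 10 = (x - 5)(x - 2)
Common monic factor: x - 5


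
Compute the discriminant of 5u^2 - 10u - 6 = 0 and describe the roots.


D = b^2 - 4ac = (-10)^2 - 4(5)(-6) = 100 + 120 = 220
Since D > 0: two distinct irrational roots


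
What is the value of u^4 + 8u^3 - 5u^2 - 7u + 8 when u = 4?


Using direct substitution:
  1 * (4)^4 = 256
  8 * (4)^3 = 512
  -5 * (4)^2 = -80
  -7 * (4)^1 = -28
  constant: 8
Sum = 256 + 512 - 80 - 28 + 8 = 668


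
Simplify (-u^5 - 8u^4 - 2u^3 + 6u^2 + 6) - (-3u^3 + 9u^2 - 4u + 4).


Distribute the minus sign:
  (-u^5 - 8u^4 - 2u^3 + 6u^2 + 6)
- (-3u^3 + 9u^2 - 4u + 4)
Negate second polynomial: 3u^3 - 9u^2 + 4u - 4
Add: -u^5 - 8u^4 + u^3 - 3u^2 + 4u + 2


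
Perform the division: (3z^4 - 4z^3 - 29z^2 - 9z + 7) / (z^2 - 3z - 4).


(3z^4 - 4z^3 - 29z^2 - 9z + 7) / (z^2 - 3z - 4)
Step 1: 3z^2 * (z^2 - 3z - 4) = 3z^4 - 9z^3 - 12z^2; subtract.
Step 2: 5z * (z^2 - 3z - 4) = 5z^3 - 15z^2 - 20z; subtract.
Step 3: -2 * (z^2 - 3z - 4) = -2z^2 + 6z + 8; subtract.
Quotient: 3z^2 + 5z - 2, Remainder: 5z - 1


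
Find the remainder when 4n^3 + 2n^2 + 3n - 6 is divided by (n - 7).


By the Remainder Theorem, the remainder equals p(7):
  4*(7)^3 = 1372
  2*(7)^2 = 98
  3*(7)^1 = 21
  constant: -6
Sum: 1372 + 98 + 21 - 6 = 1485


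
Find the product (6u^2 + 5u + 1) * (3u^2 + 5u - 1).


Distribute each term of the first polynomial:
  (6u^2)(3u^2 + 5u - 1) = 18u^4 + 30u^3 - 6u^2
  (5u)(3u^2 + 5u - 1) = 15u^3 + 25u^2 - 5u
  (1)(3u^2 + 5u - 1) = 3u^2 + 5u - 1
Sum: 18u^4 + 45u^3 + 22u^2 - 1


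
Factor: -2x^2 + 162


Roots satisfy r1 + r2 = -b/a = 0 and r1*r2 = c/a = -81.
So r1 = 9, r2 = -9.
-2x^2 + 162 = -2(x - r1)(x - r2) = -2(x - 9)(x + 9)


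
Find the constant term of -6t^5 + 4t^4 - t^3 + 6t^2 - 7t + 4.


Read off the constant term: 4


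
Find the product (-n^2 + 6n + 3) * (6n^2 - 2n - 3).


Distribute each term of the first polynomial:
  (-n^2)(6n^2 - 2n - 3) = -6n^4 + 2n^3 + 3n^2
  (6n)(6n^2 - 2n - 3) = 36n^3 - 12n^2 - 18n
  (3)(6n^2 - 2n - 3) = 18n^2 - 6n - 9
Sum: -6n^4 + 38n^3 + 9n^2 - 24n - 9


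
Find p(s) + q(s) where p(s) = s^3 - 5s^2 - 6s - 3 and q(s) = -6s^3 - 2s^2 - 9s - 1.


Align terms by degree and add:
  s^3 - 5s^2 - 6s - 3
  -6s^3 - 2s^2 - 9s - 1
= -5s^3 - 7s^2 - 15s - 4


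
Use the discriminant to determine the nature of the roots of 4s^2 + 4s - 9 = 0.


D = b^2 - 4ac = (4)^2 - 4(4)(-9) = 16 + 144 = 160
Since D > 0: two distinct irrational roots


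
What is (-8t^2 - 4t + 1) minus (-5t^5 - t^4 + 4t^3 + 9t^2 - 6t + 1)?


Distribute the minus sign:
  (-8t^2 - 4t + 1)
- (-5t^5 - t^4 + 4t^3 + 9t^2 - 6t + 1)
Negate second polynomial: 5t^5 + t^4 - 4t^3 - 9t^2 + 6t - 1
Add: 5t^5 + t^4 - 4t^3 - 17t^2 + 2t


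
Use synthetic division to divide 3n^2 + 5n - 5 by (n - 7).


Synthetic division with c = 7. Coefficients: 3, 5, -5
Bring down 3.
  3 * 7 = 21; 21 + 5 = 26
  26 * 7 = 182; 182 - 5 = 177
Quotient: 3n + 26, Remainder: 177


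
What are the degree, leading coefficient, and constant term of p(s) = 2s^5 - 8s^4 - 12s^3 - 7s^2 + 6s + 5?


Highest power of s is 5, with coefficient 2. Constant term is 5.
Degree = 5, leading coefficient = 2, constant term = 5


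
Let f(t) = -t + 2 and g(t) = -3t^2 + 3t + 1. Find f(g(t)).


Substitute g(t) into f:
f(g(t)) = -1*(-3t^2 + 3t + 1) + 2
Expand and combine: 3t^2 - 3t + 1


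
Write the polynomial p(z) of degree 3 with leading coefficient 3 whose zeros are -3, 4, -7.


p(z) = 3(z + 3)(z - 4)(z + 7)
Expand: 3z^3 + 18z^2 - 57z - 252


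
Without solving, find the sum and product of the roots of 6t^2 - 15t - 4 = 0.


For at^2+bt+c=0: sum = -b/a, product = c/a.
a=6, b=-15, c=-4
Sum = -(-15)/6 = 5/2
Product = (-4)/6 = -2/3


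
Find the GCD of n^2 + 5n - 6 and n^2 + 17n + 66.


Factor each:
  n^2 + 5n - 6 = (n + 6)(n - 1)
  n^2 + 17n + 66 = (n + 6)(n + 11)
Common monic factor: n + 6


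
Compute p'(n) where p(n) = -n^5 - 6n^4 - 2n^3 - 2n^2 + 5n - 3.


Apply the power rule term by term:
  d/dn(-n^5) = -5n^4
  d/dn(-6n^4) = -24n^3
  d/dn(-2n^3) = -6n^2
  d/dn(-2n^2) = -4n
  d/dn(5n) = 5
  d/dn(-3) = 0
p'(n) = -5n^4 - 24n^3 - 6n^2 - 4n + 5


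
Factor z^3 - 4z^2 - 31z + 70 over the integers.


Try integer roots (divisors of 70). z=7: p(7)=0.
Divide out (z - 7): quotient is z^2 + 3z - 10.
Factor the quadratic: (z - 2)(z + 5)
Result: (z - 7)(z - 2)(z + 5)


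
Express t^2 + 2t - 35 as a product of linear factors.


Roots satisfy r1 + r2 = -b/a = -2 and r1*r2 = c/a = -35.
So r1 = 5, r2 = -7.
t^2 + 2t - 35 = (t - r1)(t - r2) = (t - 5)(t + 7)


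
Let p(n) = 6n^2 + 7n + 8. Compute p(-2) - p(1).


p(-2) = 18
p(1) = 21
p(-2) - p(1) = 18 - 21 = -3


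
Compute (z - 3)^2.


Expand (z - 3)^2 by repeated multiplication:
= z^2 - 6z + 9


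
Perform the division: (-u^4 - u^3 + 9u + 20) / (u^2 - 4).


(-u^4 - u^3 + 9u + 20) / (u^2 - 4)
Step 1: -u^2 * (u^2 - 4) = -u^4 + 4u^2; subtract.
Step 2: -u * (u^2 - 4) = -u^3 + 4u; subtract.
Step 3: -4 * (u^2 - 4) = -4u^2 + 16; subtract.
Quotient: -u^2 - u - 4, Remainder: 5u + 4


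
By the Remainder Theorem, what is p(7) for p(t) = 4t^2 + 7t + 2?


By the Remainder Theorem, the remainder equals p(7):
  4*(7)^2 = 196
  7*(7)^1 = 49
  constant: 2
Sum: 196 + 49 + 2 = 247


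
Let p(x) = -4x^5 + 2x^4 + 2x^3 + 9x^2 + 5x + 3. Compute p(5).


Using direct substitution:
  -4 * (5)^5 = -12500
  2 * (5)^4 = 1250
  2 * (5)^3 = 250
  9 * (5)^2 = 225
  5 * (5)^1 = 25
  constant: 3
Sum = -12500 + 1250 + 250 + 225 + 25 + 3 = -10747


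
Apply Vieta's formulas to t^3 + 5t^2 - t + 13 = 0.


Monic cubic t^3+bt^2+ct+d=0: sum=-b, pairwise sum=c, product=-d.
b=5, c=-1, d=13
r1+r2+r3 = -5
r1r2+r1r3+r2r3 = -1
r1r2r3 = -13


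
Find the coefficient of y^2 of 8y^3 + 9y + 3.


Read off the coefficient of y^2: 0


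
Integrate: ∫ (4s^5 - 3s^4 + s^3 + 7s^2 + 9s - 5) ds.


Reverse power rule on each term:
  ∫ 4s^5 ds = (2/3)s^6
  ∫ -3s^4 ds = -(3/5)s^5
  ∫ s^3 ds = (1/4)s^4
  ∫ 7s^2 ds = (7/3)s^3
  ∫ 9s ds = (9/2)s^2
  ∫ -5 ds = -5s
F(s) = (2/3)s^6 - (3/5)s^5 + (1/4)s^4 + (7/3)s^3 + (9/2)s^2 - 5s + C


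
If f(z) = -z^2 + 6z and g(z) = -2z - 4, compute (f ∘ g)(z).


Substitute g(z) into f:
f(g(z)) = -1*(-2z - 4)^2 + 6*(-2z - 4)
(-2z - 4)^2 = 4z^2 + 16z + 16
Expand and combine: -4z^2 - 28z - 40


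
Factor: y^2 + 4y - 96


Roots satisfy r1 + r2 = -b/a = -4 and r1*r2 = c/a = -96.
So r1 = -12, r2 = 8.
y^2 + 4y - 96 = (y - r1)(y - r2) = (y + 12)(y - 8)


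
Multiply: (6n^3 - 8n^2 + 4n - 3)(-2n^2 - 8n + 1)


Distribute each term of the first polynomial:
  (6n^3)(-2n^2 - 8n + 1) = -12n^5 - 48n^4 + 6n^3
  (-8n^2)(-2n^2 - 8n + 1) = 16n^4 + 64n^3 - 8n^2
  (4n)(-2n^2 - 8n + 1) = -8n^3 - 32n^2 + 4n
  (-3)(-2n^2 - 8n + 1) = 6n^2 + 24n - 3
Sum: -12n^5 - 32n^4 + 62n^3 - 34n^2 + 28n - 3


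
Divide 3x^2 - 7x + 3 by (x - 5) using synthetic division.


Synthetic division with c = 5. Coefficients: 3, -7, 3
Bring down 3.
  3 * 5 = 15; 15 - 7 = 8
  8 * 5 = 40; 40 + 3 = 43
Quotient: 3x + 8, Remainder: 43


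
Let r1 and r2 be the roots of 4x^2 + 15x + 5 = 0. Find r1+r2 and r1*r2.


For ax^2+bx+c=0: sum = -b/a, product = c/a.
a=4, b=15, c=5
Sum = -(15)/4 = -15/4
Product = (5)/4 = 5/4


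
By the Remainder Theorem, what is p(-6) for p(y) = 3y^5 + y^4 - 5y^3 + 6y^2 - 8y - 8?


By the Remainder Theorem, the remainder equals p(-6):
  3*(-6)^5 = -23328
  1*(-6)^4 = 1296
  -5*(-6)^3 = 1080
  6*(-6)^2 = 216
  -8*(-6)^1 = 48
  constant: -8
Sum: -23328 + 1296 + 1080 + 216 + 48 - 8 = -20696


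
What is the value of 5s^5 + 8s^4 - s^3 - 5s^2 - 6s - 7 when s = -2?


Using direct substitution:
  5 * (-2)^5 = -160
  8 * (-2)^4 = 128
  -1 * (-2)^3 = 8
  -5 * (-2)^2 = -20
  -6 * (-2)^1 = 12
  constant: -7
Sum = -160 + 128 + 8 - 20 + 12 - 7 = -39


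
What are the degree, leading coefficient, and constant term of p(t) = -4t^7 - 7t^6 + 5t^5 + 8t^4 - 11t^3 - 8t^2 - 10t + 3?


Highest power of t is 7, with coefficient -4. Constant term is 3.
Degree = 7, leading coefficient = -4, constant term = 3


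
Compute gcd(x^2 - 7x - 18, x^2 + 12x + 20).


Factor each:
  x^2 - 7x - 18 = (x + 2)(x - 9)
  x^2 + 12x + 20 = (x + 2)(x + 10)
Common monic factor: x + 2


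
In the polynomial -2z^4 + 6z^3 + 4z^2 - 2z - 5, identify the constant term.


Read off the constant term: -5


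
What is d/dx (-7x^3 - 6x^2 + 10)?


Apply the power rule term by term:
  d/dx(-7x^3) = -21x^2
  d/dx(-6x^2) = -12x
  d/dx(10) = 0
p'(x) = -21x^2 - 12x


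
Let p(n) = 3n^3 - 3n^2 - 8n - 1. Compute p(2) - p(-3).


p(2) = -5
p(-3) = -85
p(2) - p(-3) = -5 + 85 = 80


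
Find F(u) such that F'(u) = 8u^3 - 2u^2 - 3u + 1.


Reverse power rule on each term:
  ∫ 8u^3 du = 2u^4
  ∫ -2u^2 du = -(2/3)u^3
  ∫ -3u du = -(3/2)u^2
  ∫ 1 du = u
F(u) = 2u^4 - (2/3)u^3 - (3/2)u^2 + u + C


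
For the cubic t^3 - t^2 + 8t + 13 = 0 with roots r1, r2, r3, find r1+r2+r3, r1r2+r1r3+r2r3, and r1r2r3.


Monic cubic t^3+bt^2+ct+d=0: sum=-b, pairwise sum=c, product=-d.
b=-1, c=8, d=13
r1+r2+r3 = 1
r1r2+r1r3+r2r3 = 8
r1r2r3 = -13


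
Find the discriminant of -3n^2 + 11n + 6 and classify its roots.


D = b^2 - 4ac = (11)^2 - 4(-3)(6) = 121 + 72 = 193
Since D > 0: two distinct irrational roots


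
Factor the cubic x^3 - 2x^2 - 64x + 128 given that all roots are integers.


Try integer roots (divisors of 128). x=8: p(8)=0.
Divide out (x - 8): quotient is x^2 + 6x - 16.
Factor the quadratic: (x - 2)(x + 8)
Result: (x - 8)(x - 2)(x + 8)


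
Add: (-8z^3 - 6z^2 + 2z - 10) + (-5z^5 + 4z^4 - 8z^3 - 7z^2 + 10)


Align terms by degree and add:
  -8z^3 - 6z^2 + 2z - 10
  -5z^5 + 4z^4 - 8z^3 - 7z^2 + 10
= -5z^5 + 4z^4 - 16z^3 - 13z^2 + 2z


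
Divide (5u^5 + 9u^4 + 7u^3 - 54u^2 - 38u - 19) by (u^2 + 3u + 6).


(5u^5 + 9u^4 + 7u^3 - 54u^2 - 38u - 19) / (u^2 + 3u + 6)
Step 1: 5u^3 * (u^2 + 3u + 6) = 5u^5 + 15u^4 + 30u^3; subtract.
Step 2: -6u^2 * (u^2 + 3u + 6) = -6u^4 - 18u^3 - 36u^2; subtract.
Step 3: -5u * (u^2 + 3u + 6) = -5u^3 - 15u^2 - 30u; subtract.
Step 4: -3 * (u^2 + 3u + 6) = -3u^2 - 9u - 18; subtract.
Quotient: 5u^3 - 6u^2 - 5u - 3, Remainder: u - 1


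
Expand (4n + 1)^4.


Expand (4n + 1)^4 by repeated multiplication:
  (4n + 1)^2 = 16n^2 + 8n + 1
  (4n + 1)^3 = 64n^3 + 48n^2 + 12n + 1
= 256n^4 + 256n^3 + 96n^2 + 16n + 1


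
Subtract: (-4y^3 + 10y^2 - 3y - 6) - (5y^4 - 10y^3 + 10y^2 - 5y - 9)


Distribute the minus sign:
  (-4y^3 + 10y^2 - 3y - 6)
- (5y^4 - 10y^3 + 10y^2 - 5y - 9)
Negate second polynomial: -5y^4 + 10y^3 - 10y^2 + 5y + 9
Add: -5y^4 + 6y^3 + 2y + 3


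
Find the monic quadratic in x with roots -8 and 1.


p(x) = (x + 8)(x - 1)
Expand: x^2 + 7x - 8


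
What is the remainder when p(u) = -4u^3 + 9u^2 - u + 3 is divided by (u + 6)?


By the Remainder Theorem, the remainder equals p(-6):
  -4*(-6)^3 = 864
  9*(-6)^2 = 324
  -1*(-6)^1 = 6
  constant: 3
Sum: 864 + 324 + 6 + 3 = 1197


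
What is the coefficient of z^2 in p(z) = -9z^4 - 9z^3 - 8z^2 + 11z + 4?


Read off the coefficient of z^2: -8


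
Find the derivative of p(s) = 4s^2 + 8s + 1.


Apply the power rule term by term:
  d/ds(4s^2) = 8s
  d/ds(8s) = 8
  d/ds(1) = 0
p'(s) = 8s + 8


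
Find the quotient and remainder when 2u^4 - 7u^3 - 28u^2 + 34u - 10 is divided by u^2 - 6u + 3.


(2u^4 - 7u^3 - 28u^2 + 34u - 10) / (u^2 - 6u + 3)
Step 1: 2u^2 * (u^2 - 6u + 3) = 2u^4 - 12u^3 + 6u^2; subtract.
Step 2: 5u * (u^2 - 6u + 3) = 5u^3 - 30u^2 + 15u; subtract.
Step 3: -4 * (u^2 - 6u + 3) = -4u^2 + 24u - 12; subtract.
Quotient: 2u^2 + 5u - 4, Remainder: -5u + 2


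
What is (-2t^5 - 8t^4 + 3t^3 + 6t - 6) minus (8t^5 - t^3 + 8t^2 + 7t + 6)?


Distribute the minus sign:
  (-2t^5 - 8t^4 + 3t^3 + 6t - 6)
- (8t^5 - t^3 + 8t^2 + 7t + 6)
Negate second polynomial: -8t^5 + t^3 - 8t^2 - 7t - 6
Add: -10t^5 - 8t^4 + 4t^3 - 8t^2 - t - 12


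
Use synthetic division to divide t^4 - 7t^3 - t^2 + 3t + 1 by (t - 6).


Synthetic division with c = 6. Coefficients: 1, -7, -1, 3, 1
Bring down 1.
  1 * 6 = 6; 6 - 7 = -1
  -1 * 6 = -6; -6 - 1 = -7
  -7 * 6 = -42; -42 + 3 = -39
  -39 * 6 = -234; -234 + 1 = -233
Quotient: t^3 - t^2 - 7t - 39, Remainder: -233


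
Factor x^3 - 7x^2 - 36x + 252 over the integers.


Try integer roots (divisors of 252). x=7: p(7)=0.
Divide out (x - 7): quotient is x^2 - 36.
Factor the quadratic: (x + 6)(x - 6)
Result: (x - 7)(x + 6)(x - 6)


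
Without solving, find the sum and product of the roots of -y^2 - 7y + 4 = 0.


For ay^2+by+c=0: sum = -b/a, product = c/a.
a=-1, b=-7, c=4
Sum = -(-7)/-1 = -7
Product = (4)/-1 = -4


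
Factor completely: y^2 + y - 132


Roots satisfy r1 + r2 = -b/a = -1 and r1*r2 = c/a = -132.
So r1 = -12, r2 = 11.
y^2 + y - 132 = (y - r1)(y - r2) = (y + 12)(y - 11)


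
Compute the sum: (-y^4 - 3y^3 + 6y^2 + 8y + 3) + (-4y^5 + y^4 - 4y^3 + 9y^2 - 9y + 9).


Align terms by degree and add:
  -y^4 - 3y^3 + 6y^2 + 8y + 3
  -4y^5 + y^4 - 4y^3 + 9y^2 - 9y + 9
= -4y^5 - 7y^3 + 15y^2 - y + 12


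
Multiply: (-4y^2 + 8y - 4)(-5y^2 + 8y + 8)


Distribute each term of the first polynomial:
  (-4y^2)(-5y^2 + 8y + 8) = 20y^4 - 32y^3 - 32y^2
  (8y)(-5y^2 + 8y + 8) = -40y^3 + 64y^2 + 64y
  (-4)(-5y^2 + 8y + 8) = 20y^2 - 32y - 32
Sum: 20y^4 - 72y^3 + 52y^2 + 32y - 32
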